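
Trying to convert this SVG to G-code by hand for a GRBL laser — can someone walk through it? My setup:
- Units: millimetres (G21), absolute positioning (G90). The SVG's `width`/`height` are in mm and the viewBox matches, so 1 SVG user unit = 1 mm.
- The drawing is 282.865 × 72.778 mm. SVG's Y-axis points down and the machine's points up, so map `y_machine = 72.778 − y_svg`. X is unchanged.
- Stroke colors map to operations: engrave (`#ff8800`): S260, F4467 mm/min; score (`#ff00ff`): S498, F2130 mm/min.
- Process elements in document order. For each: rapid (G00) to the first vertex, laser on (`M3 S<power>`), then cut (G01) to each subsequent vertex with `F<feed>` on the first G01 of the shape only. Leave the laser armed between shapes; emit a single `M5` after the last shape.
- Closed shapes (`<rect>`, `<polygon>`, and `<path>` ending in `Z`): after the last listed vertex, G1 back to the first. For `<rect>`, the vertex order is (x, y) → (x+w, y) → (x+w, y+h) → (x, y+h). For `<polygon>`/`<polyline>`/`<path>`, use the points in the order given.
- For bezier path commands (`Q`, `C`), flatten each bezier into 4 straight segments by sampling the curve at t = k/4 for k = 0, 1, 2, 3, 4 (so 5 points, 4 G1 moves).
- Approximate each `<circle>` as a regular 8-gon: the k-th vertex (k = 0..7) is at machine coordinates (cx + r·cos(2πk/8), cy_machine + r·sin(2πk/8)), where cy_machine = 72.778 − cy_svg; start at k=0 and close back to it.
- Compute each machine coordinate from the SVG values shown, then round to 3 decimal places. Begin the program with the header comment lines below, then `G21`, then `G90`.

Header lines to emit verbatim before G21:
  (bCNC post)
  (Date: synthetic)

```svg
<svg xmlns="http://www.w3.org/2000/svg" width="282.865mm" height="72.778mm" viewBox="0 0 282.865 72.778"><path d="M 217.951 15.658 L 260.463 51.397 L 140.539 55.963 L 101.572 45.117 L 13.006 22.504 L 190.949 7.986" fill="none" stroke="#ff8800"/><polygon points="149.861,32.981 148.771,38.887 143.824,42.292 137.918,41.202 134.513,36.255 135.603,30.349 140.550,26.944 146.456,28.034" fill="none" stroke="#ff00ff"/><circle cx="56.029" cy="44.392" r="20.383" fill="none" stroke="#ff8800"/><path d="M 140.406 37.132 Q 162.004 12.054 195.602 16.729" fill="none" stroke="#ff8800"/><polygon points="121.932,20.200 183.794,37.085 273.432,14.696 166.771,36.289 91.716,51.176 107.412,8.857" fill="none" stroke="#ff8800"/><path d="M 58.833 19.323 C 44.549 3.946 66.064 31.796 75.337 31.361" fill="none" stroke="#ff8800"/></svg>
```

(bCNC post)
(Date: synthetic)
G21
G90
G00 X217.951 Y57.120
M3 S260
G01 X260.463 Y21.381 F4467
G01 X140.539 Y16.815
G01 X101.572 Y27.661
G01 X13.006 Y50.274
G01 X190.949 Y64.792
G00 X149.861 Y39.797
M3 S498
G01 X148.771 Y33.891 F2130
G01 X143.824 Y30.486
G01 X137.918 Y31.576
G01 X134.513 Y36.523
G01 X135.603 Y42.429
G01 X140.550 Y45.834
G01 X146.456 Y44.744
G01 X149.861 Y39.797
G00 X76.412 Y28.386
M3 S260
G01 X70.442 Y42.799 F4467
G01 X56.029 Y48.769
G01 X41.616 Y42.799
G01 X35.646 Y28.386
G01 X41.616 Y13.973
G01 X56.029 Y8.003
G01 X70.442 Y13.973
G01 X76.412 Y28.386
G00 X140.406 Y35.646
M3 S260
G01 X151.955 Y46.325 F4467
G01 X165.004 Y53.286
G01 X179.553 Y56.527
G01 X195.602 Y56.049
G00 X121.932 Y52.578
M3 S260
G01 X183.794 Y35.693 F4467
G01 X273.432 Y58.082
G01 X166.771 Y36.489
G01 X91.716 Y21.602
G01 X107.412 Y63.921
G01 X121.932 Y52.578
G00 X58.833 Y53.455
M3 S260
G01 X54.082 Y58.000 F4467
G01 X58.251 Y53.039
G01 X66.838 Y45.277
G01 X75.337 Y41.417
M5

viewBox `0 0 282.865 72.778` with mm width/height → 1 unit = 1 mm. Flip: y_m = 72.778 − y_svg.

**Shape 1** — `<path>` open polyline, stroke `#ff8800` → engrave (S260, F4467). Machine vertices: (217.951,57.120) → (260.463,21.381) → (140.539,16.815) → (101.572,27.661) → (13.006,50.274) → (190.949,64.792). Open path.

**Shape 2** — `<polygon>` regular polygon, stroke `#ff00ff` → score (S498, F2130). Machine vertices: (149.861,39.797) → (148.771,33.891) → (143.824,30.486) → (137.918,31.576) → (134.513,36.523) → (135.603,42.429) → (140.550,45.834) → (146.456,44.744) → (149.861,39.797). Closed: final G1 returns to the first vertex.

**Shape 3** — `<circle>` circle, stroke `#ff8800` → engrave (S260, F4467). Machine vertices: (76.412,28.386) → (70.442,42.799) → (56.029,48.769) → (41.616,42.799) → (35.646,28.386) → (41.616,13.973) → (56.029,8.003) → (70.442,13.973) → (76.412,28.386). Closed: final G1 returns to the first vertex.

**Shape 4** — `<path>` quadratic bezier, stroke `#ff8800` → engrave (S260, F4467). Control points (SVG): P0=(140.406,37.132), P1=(162.004,12.054), P2=(195.602,16.729); sampled at t=k/4. Machine vertices: (140.406,35.646) → (151.955,46.325) → (165.004,53.286) → (179.553,56.527) → (195.602,56.049). Open path.

**Shape 5** — `<polygon>` closed polygon, stroke `#ff8800` → engrave (S260, F4467). Machine vertices: (121.932,52.578) → (183.794,35.693) → (273.432,58.082) → (166.771,36.489) → (91.716,21.602) → (107.412,63.921) → (121.932,52.578). Closed: final G1 returns to the first vertex.

**Shape 6** — `<path>` cubic bezier, stroke `#ff8800` → engrave (S260, F4467). Control points (SVG): P0=(58.833,19.323), P1=(44.549,3.946), P2=(66.064,31.796), P3=(75.337,31.361); sampled at t=k/4. Machine vertices: (58.833,53.455) → (54.082,58.000) → (58.251,53.039) → (66.838,45.277) → (75.337,41.417). Open path.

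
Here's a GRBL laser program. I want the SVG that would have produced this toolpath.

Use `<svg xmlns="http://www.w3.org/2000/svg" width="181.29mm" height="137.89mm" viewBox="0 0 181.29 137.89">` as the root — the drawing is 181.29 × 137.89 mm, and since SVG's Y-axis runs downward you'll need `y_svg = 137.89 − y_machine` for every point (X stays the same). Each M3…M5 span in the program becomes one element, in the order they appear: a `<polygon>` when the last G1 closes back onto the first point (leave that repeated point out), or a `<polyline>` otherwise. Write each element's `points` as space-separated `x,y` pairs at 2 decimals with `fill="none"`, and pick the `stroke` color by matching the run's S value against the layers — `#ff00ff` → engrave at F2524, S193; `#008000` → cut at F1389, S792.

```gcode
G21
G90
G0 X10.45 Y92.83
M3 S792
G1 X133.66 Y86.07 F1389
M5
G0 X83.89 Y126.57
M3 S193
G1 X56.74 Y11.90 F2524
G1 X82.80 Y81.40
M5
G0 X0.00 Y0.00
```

<svg xmlns="http://www.w3.org/2000/svg" width="181.29mm" height="137.89mm" viewBox="0 0 181.29 137.89">
  <polyline points="10.45,45.06 133.66,51.82" fill="none" stroke="#008000"/>
  <polyline points="83.89,11.32 56.74,125.99 82.80,56.49" fill="none" stroke="#ff00ff"/>
</svg>

Machine Y-up, SVG Y-down with viewBox height 137.89, so y_svg = 137.89 − y_machine; X carries over.

Run 1: S792 ⇒ cut layer `#008000`. The run is open, so emit a `<polyline>` with points (Y-flipped): 10.45,45.06 133.66,51.82.

Run 2: the run's S193 means `#ff00ff` (engrave). The run is open, so emit a `<polyline>` with points (Y-flipped): 83.89,11.32 56.74,125.99 82.80,56.49.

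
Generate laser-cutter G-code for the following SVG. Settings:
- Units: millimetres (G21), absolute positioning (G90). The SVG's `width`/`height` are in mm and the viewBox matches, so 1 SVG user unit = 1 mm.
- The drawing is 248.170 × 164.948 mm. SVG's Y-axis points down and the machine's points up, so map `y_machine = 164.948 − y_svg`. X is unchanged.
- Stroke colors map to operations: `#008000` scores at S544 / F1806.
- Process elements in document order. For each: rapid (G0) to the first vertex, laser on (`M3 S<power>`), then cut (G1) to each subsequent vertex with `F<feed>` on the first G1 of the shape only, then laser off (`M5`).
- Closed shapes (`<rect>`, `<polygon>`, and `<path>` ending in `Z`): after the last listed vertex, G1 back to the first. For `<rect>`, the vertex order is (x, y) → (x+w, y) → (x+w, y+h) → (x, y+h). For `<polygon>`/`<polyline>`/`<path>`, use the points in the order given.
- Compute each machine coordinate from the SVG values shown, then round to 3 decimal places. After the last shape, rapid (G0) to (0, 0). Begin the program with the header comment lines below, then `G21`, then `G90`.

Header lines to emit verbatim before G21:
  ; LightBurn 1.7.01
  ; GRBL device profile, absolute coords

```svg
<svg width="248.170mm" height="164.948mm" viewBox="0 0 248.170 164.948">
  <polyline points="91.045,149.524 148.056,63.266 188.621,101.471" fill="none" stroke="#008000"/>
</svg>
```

; LightBurn 1.7.01
; GRBL device profile, absolute coords
G21
G90
G0 X91.045 Y15.424
M3 S544
G1 X148.056 Y101.682 F1806
G1 X188.621 Y63.477
M5
G0 X0.000 Y0.000

1 u = 1 mm; y_m = 164.948 − y.

[1] `<polyline>` open polyline, #008000→score S544 F1806: (91.045,15.424) → (148.056,101.682) → (188.621,63.477)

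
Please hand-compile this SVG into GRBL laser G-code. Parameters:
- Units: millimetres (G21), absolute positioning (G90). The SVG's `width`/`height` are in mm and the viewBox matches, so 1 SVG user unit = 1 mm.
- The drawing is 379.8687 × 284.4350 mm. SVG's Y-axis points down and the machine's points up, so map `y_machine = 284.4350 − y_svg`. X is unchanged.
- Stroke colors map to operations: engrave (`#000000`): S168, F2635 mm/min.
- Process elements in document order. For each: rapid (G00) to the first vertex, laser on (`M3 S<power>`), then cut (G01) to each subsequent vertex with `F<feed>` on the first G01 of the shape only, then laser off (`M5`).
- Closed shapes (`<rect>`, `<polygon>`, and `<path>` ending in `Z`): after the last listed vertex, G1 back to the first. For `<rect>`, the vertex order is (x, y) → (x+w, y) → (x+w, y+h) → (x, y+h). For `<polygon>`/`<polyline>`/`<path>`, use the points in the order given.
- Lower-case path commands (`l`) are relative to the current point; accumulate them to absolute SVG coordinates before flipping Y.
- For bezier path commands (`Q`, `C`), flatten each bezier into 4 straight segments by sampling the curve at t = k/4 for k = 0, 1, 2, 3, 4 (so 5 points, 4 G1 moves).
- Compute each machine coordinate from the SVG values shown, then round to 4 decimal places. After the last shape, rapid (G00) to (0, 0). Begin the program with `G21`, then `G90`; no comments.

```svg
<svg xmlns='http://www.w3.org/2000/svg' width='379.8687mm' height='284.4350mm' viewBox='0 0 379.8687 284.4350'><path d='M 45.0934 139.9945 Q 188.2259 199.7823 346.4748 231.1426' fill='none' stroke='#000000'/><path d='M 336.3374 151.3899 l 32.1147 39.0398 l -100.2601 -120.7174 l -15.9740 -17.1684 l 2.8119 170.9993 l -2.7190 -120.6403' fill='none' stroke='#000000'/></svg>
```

1 u = 1 mm; y_m = 284.4350 − y.

[1] `<path>` quadratic bezier, #000000→engrave S168 F2635: (45.0934,144.4405) → (117.6044,116.3233) → (192.0050,91.7596) → (268.2951,70.7493) → (346.4748,53.2924)

[2] `<path>` open polyline, #000000→engrave S168 F2635: (336.3374,133.0451) → (368.4521,94.0053) → (268.1920,214.7227) → (252.2180,231.8911) → (255.0299,60.8918) → (252.3109,181.5321)

G21
G90
G00 X45.0934 Y144.4405
M3 S168
G01 X117.6044 Y116.3233 F2635
G01 X192.0050 Y91.7596
G01 X268.2951 Y70.7493
G01 X346.4748 Y53.2924
M5
G00 X336.3374 Y133.0451
M3 S168
G01 X368.4521 Y94.0053 F2635
G01 X268.1920 Y214.7227
G01 X252.2180 Y231.8911
G01 X255.0299 Y60.8918
G01 X252.3109 Y181.5321
M5
G00 X0.0000 Y0.0000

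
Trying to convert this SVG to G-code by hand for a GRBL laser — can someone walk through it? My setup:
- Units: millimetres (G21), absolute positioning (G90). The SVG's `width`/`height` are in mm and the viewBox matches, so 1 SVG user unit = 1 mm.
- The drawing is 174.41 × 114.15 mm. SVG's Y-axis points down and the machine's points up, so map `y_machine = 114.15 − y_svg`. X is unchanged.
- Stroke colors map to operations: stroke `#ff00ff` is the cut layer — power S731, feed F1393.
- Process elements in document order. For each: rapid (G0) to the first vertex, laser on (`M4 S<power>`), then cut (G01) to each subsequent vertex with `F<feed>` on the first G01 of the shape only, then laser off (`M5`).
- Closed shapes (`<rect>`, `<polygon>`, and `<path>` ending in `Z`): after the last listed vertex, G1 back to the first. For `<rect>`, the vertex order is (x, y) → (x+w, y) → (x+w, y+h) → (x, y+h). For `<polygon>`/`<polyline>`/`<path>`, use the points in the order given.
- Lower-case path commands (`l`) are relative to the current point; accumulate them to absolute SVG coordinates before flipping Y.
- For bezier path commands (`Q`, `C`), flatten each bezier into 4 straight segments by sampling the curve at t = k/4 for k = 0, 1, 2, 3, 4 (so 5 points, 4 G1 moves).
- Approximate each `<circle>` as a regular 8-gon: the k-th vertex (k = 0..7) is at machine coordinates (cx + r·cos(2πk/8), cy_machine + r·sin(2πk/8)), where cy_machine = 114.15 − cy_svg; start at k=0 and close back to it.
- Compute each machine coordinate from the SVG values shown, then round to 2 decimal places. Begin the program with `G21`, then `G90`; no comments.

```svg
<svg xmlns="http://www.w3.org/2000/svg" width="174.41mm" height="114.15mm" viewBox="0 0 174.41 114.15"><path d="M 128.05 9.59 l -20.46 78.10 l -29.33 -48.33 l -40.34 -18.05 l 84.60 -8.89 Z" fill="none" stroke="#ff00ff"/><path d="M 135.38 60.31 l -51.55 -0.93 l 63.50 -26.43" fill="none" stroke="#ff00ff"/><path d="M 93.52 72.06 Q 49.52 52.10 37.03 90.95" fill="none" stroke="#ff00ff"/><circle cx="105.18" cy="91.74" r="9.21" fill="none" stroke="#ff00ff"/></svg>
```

Since the viewBox matches the mm dimensions, user units are millimetres directly. The only transform is the Y-flip y_m = 114.15 − y_svg.

Shape 1 is a closed polygon drawn with `<path>`. Its stroke #ff00ff means cut at S731, F1393. After flipping Y the toolpath is (128.05,104.56) → (107.59,26.46) → (78.26,74.79) → (37.92,92.84) → (122.52,101.73) → (128.05,104.56), returning to the start.

Shape 2 is a open polyline drawn with `<path>`. Its stroke #ff00ff means cut at S731, F1393. After flipping Y the toolpath is (135.38,53.84) → (83.83,54.77) → (147.33,81.20).

Shape 3 is a quadratic bezier drawn with `<path>`. Its stroke #ff00ff means cut at S731, F1393. After flipping Y the toolpath is (93.52,42.09) → (73.49,48.39) → (57.40,47.35) → (45.24,38.95) → (37.03,23.20).

Shape 4 is a circle drawn with `<circle>`. Its stroke #ff00ff means cut at S731, F1393. After flipping Y the toolpath is (114.39,22.41) → (111.69,28.92) → (105.18,31.62) → (98.67,28.92) → (95.97,22.41) → (98.67,15.90) → (105.18,13.20) → (111.69,15.90) → (114.39,22.41), returning to the start.

G21
G90
G0 X128.05 Y104.56
M4 S731
G01 X107.59 Y26.46 F1393
G01 X78.26 Y74.79
G01 X37.92 Y92.84
G01 X122.52 Y101.73
G01 X128.05 Y104.56
M5
G0 X135.38 Y53.84
M4 S731
G01 X83.83 Y54.77 F1393
G01 X147.33 Y81.20
M5
G0 X93.52 Y42.09
M4 S731
G01 X73.49 Y48.39 F1393
G01 X57.40 Y47.35
G01 X45.24 Y38.95
G01 X37.03 Y23.20
M5
G0 X114.39 Y22.41
M4 S731
G01 X111.69 Y28.92 F1393
G01 X105.18 Y31.62
G01 X98.67 Y28.92
G01 X95.97 Y22.41
G01 X98.67 Y15.90
G01 X105.18 Y13.20
G01 X111.69 Y15.90
G01 X114.39 Y22.41
M5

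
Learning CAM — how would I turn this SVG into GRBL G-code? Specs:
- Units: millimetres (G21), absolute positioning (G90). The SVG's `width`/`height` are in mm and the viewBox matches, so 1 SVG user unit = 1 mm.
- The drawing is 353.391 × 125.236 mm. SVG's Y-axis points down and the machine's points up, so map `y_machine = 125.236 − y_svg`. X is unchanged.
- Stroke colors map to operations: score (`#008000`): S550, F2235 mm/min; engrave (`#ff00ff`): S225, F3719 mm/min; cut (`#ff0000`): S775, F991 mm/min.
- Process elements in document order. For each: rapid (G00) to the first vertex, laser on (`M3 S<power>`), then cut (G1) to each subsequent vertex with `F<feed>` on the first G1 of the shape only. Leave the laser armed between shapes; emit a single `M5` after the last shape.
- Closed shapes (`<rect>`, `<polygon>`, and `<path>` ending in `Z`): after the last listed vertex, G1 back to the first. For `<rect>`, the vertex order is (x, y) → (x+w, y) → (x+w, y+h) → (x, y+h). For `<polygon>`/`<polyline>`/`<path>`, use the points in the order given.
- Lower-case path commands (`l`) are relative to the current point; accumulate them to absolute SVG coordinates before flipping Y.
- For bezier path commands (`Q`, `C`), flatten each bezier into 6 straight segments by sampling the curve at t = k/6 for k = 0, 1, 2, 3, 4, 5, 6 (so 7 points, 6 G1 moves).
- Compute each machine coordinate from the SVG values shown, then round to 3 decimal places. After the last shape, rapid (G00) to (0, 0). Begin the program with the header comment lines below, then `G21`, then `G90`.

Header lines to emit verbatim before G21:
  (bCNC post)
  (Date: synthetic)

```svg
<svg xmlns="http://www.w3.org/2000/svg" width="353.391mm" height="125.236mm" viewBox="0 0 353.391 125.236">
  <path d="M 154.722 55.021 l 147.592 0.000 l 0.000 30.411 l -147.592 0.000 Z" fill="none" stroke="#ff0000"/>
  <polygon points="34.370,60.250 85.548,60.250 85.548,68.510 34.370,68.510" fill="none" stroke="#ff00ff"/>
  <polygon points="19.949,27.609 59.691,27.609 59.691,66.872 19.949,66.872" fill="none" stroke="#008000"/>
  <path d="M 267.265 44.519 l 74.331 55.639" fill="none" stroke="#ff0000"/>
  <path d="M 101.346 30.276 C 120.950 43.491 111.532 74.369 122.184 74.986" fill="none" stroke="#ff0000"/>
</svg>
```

(bCNC post)
(Date: synthetic)
G21
G90
G00 X154.722 Y70.215
M3 S775
G1 X302.314 Y70.215 F991
G1 X302.314 Y39.804
G1 X154.722 Y39.804
G1 X154.722 Y70.215
G00 X34.370 Y64.986
M3 S225
G1 X85.548 Y64.986 F3719
G1 X85.548 Y56.726
G1 X34.370 Y56.726
G1 X34.370 Y64.986
G00 X19.949 Y97.627
M3 S550
G1 X59.691 Y97.627 F2235
G1 X59.691 Y58.364
G1 X19.949 Y58.364
G1 X19.949 Y97.627
G00 X267.265 Y80.717
M3 S775
G1 X341.596 Y25.078 F991
G00 X101.346 Y94.960
M3 S775
G1 X108.957 Y87.102 F991
G1 X113.094 Y77.632
G1 X115.122 Y67.881
G1 X116.404 Y59.179
G1 X118.303 Y52.858
G1 X122.184 Y50.250
M5
G00 X0.000 Y0.000

1 u = 1 mm; y_m = 125.236 − y.

[1] `<path>` rectangle, #ff0000→cut S775 F991: (154.722,70.215) → (302.314,70.215) → (302.314,39.804) → (154.722,39.804) → (154.722,70.215) (closed)

[2] `<polygon>` rectangle, #ff00ff→engrave S225 F3719: (34.370,64.986) → (85.548,64.986) → (85.548,56.726) → (34.370,56.726) → (34.370,64.986) (closed)

[3] `<polygon>` rectangle, #008000→score S550 F2235: (19.949,97.627) → (59.691,97.627) → (59.691,58.364) → (19.949,58.364) → (19.949,97.627) (closed)

[4] `<path>` line segment, #ff0000→cut S775 F991: (267.265,80.717) → (341.596,25.078)

[5] `<path>` cubic bezier, #ff0000→cut S775 F991: (101.346,94.960) → (108.957,87.102) → (113.094,77.632) → (115.122,67.881) → (116.404,59.179) → (118.303,52.858) → (122.184,50.250)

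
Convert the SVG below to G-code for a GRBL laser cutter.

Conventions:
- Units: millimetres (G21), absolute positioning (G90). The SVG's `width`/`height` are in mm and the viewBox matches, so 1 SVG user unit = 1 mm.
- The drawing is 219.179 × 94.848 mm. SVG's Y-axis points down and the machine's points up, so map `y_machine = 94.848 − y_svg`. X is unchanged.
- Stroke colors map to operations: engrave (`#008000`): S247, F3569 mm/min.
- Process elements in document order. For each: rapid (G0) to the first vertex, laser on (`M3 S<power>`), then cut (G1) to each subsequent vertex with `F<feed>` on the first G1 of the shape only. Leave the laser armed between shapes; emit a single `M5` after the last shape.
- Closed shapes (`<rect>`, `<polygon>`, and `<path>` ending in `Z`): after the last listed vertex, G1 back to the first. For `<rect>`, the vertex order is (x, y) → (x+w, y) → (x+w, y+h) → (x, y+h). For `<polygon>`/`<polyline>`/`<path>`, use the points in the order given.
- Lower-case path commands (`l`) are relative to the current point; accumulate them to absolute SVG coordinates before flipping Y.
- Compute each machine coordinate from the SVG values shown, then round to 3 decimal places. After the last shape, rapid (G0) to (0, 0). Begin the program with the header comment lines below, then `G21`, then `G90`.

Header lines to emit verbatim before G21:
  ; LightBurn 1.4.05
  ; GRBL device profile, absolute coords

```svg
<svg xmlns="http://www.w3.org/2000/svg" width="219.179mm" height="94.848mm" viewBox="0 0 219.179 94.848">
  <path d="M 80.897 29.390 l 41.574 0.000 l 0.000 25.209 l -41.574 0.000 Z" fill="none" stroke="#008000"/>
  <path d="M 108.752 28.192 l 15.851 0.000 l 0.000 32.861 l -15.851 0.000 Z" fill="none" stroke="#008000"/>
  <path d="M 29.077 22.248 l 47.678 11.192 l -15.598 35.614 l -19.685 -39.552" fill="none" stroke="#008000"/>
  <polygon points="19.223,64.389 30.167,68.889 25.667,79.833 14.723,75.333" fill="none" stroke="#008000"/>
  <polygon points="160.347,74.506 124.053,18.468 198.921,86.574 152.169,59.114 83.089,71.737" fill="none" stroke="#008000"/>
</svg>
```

viewBox `0 0 219.179 94.848` with mm width/height → 1 unit = 1 mm. Flip: y_m = 94.848 − y_svg.

**Shape 1** — `<path>` rectangle, stroke `#008000` → engrave (S247, F3569). Machine vertices: (80.897,65.458) → (122.471,65.458) → (122.471,40.249) → (80.897,40.249) → (80.897,65.458). Closed: final G1 returns to the first vertex.

**Shape 2** — `<path>` rectangle, stroke `#008000` → engrave (S247, F3569). Machine vertices: (108.752,66.656) → (124.603,66.656) → (124.603,33.795) → (108.752,33.795) → (108.752,66.656). Closed: final G1 returns to the first vertex.

**Shape 3** — `<path>` open polyline, stroke `#008000` → engrave (S247, F3569). Machine vertices: (29.077,72.600) → (76.755,61.408) → (61.157,25.794) → (41.472,65.346). Open path.

**Shape 4** — `<polygon>` regular polygon, stroke `#008000` → engrave (S247, F3569). Machine vertices: (19.223,30.459) → (30.167,25.959) → (25.667,15.015) → (14.723,19.515) → (19.223,30.459). Closed: final G1 returns to the first vertex.

**Shape 5** — `<polygon>` closed polygon, stroke `#008000` → engrave (S247, F3569). Machine vertices: (160.347,20.342) → (124.053,76.380) → (198.921,8.274) → (152.169,35.734) → (83.089,23.111) → (160.347,20.342). Closed: final G1 returns to the first vertex.

; LightBurn 1.4.05
; GRBL device profile, absolute coords
G21
G90
G0 X80.897 Y65.458
M3 S247
G1 X122.471 Y65.458 F3569
G1 X122.471 Y40.249
G1 X80.897 Y40.249
G1 X80.897 Y65.458
G0 X108.752 Y66.656
M3 S247
G1 X124.603 Y66.656 F3569
G1 X124.603 Y33.795
G1 X108.752 Y33.795
G1 X108.752 Y66.656
G0 X29.077 Y72.600
M3 S247
G1 X76.755 Y61.408 F3569
G1 X61.157 Y25.794
G1 X41.472 Y65.346
G0 X19.223 Y30.459
M3 S247
G1 X30.167 Y25.959 F3569
G1 X25.667 Y15.015
G1 X14.723 Y19.515
G1 X19.223 Y30.459
G0 X160.347 Y20.342
M3 S247
G1 X124.053 Y76.380 F3569
G1 X198.921 Y8.274
G1 X152.169 Y35.734
G1 X83.089 Y23.111
G1 X160.347 Y20.342
M5
G0 X0.000 Y0.000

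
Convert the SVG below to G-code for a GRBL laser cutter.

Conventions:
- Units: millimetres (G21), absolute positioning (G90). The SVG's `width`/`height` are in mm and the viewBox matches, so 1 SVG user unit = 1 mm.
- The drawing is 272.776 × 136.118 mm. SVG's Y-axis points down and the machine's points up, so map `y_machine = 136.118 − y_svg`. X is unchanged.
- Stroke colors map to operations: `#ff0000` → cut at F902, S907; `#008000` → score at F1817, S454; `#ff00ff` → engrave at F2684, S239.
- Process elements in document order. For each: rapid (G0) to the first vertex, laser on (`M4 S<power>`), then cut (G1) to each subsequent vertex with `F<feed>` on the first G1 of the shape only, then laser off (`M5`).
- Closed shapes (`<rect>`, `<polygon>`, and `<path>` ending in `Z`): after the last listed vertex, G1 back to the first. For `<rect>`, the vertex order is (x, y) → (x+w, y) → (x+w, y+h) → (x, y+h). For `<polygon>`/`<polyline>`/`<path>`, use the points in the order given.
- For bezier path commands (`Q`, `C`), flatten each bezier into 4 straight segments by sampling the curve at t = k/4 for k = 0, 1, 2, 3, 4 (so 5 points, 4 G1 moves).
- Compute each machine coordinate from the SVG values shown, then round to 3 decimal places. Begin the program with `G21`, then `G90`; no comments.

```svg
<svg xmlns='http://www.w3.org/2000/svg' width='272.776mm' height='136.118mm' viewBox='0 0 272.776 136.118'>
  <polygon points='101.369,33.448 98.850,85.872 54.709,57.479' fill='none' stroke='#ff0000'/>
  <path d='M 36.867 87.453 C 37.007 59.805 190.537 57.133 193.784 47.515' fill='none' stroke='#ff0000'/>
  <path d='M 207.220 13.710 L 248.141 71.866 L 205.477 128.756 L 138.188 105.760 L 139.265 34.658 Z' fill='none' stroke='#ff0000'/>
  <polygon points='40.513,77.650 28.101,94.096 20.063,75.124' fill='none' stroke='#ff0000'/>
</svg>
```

G21
G90
G0 X101.369 Y102.670
M4 S907
G1 X98.850 Y50.246 F902
G1 X54.709 Y78.639
G1 X101.369 Y102.670
M5
G0 X36.867 Y48.665
M4 S907
G1 X60.988 Y65.217 F902
G1 X114.160 Y75.395
G1 X167.916 Y82.193
G1 X193.784 Y88.603
M5
G0 X207.220 Y122.408
M4 S907
G1 X248.141 Y64.252 F902
G1 X205.477 Y7.362
G1 X138.188 Y30.358
G1 X139.265 Y101.460
G1 X207.220 Y122.408
M5
G0 X40.513 Y58.468
M4 S907
G1 X28.101 Y42.022 F902
G1 X20.063 Y60.994
G1 X40.513 Y58.468
M5

viewBox `0 0 272.776 136.118` with mm width/height → 1 unit = 1 mm. Flip: y_m = 136.118 − y_svg.

**Shape 1** — `<polygon>` regular polygon, stroke `#ff0000` → cut (S907, F902). Machine vertices: (101.369,102.670) → (98.850,50.246) → (54.709,78.639) → (101.369,102.670). Closed: final G1 returns to the first vertex.

**Shape 2** — `<path>` cubic bezier, stroke `#ff0000` → cut (S907, F902). Control points (SVG): P0=(36.867,87.453), P1=(37.007,59.805), P2=(190.537,57.133), P3=(193.784,47.515); sampled at t=k/4. Machine vertices: (36.867,48.665) → (60.988,65.217) → (114.160,75.395) → (167.916,82.193) → (193.784,88.603). Open path.

**Shape 3** — `<path>` regular polygon, stroke `#ff0000` → cut (S907, F902). Machine vertices: (207.220,122.408) → (248.141,64.252) → (205.477,7.362) → (138.188,30.358) → (139.265,101.460) → (207.220,122.408). Closed: final G1 returns to the first vertex.

**Shape 4** — `<polygon>` regular polygon, stroke `#ff0000` → cut (S907, F902). Machine vertices: (40.513,58.468) → (28.101,42.022) → (20.063,60.994) → (40.513,58.468). Closed: final G1 returns to the first vertex.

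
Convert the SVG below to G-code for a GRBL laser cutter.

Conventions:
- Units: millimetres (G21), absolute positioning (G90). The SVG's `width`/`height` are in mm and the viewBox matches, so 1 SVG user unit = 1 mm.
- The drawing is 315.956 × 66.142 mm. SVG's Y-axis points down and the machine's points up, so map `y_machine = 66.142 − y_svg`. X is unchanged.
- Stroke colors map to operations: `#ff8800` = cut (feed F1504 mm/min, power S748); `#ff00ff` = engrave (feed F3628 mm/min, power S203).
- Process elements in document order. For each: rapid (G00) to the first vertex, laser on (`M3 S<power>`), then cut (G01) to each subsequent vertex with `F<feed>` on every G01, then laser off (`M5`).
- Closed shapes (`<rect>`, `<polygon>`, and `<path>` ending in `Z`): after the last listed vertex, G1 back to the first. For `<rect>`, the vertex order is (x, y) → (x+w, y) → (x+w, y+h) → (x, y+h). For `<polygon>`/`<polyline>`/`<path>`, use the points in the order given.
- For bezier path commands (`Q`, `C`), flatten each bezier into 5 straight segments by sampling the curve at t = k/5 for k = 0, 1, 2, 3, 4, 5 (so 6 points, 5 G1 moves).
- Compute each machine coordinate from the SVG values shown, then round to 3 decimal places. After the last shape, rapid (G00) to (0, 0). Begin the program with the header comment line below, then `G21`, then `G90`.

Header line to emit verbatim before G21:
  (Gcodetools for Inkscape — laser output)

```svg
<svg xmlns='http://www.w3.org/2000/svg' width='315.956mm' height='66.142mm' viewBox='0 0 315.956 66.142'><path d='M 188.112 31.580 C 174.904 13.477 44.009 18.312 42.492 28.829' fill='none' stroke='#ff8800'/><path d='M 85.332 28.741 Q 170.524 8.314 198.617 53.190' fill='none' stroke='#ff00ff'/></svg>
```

1 u = 1 mm; y_m = 66.142 − y.

[1] `<path>` cubic bezier, #ff8800→cut S748 F1504: (188.112,34.562) → (168.041,42.809) → (131.585,46.380) → (90.602,46.102) → (56.951,42.803) → (42.492,37.313)

[2] `<path>` quadratic bezier, #ff00ff→engrave S203 F3628: (85.332,37.401) → (117.125,42.960) → (144.350,43.294) → (167.007,38.404) → (185.096,28.290) → (198.617,12.952)

(Gcodetools for Inkscape — laser output)
G21
G90
G00 X188.112 Y34.562
M3 S748
G01 X168.041 Y42.809 F1504
G01 X131.585 Y46.380 F1504
G01 X90.602 Y46.102 F1504
G01 X56.951 Y42.803 F1504
G01 X42.492 Y37.313 F1504
M5
G00 X85.332 Y37.401
M3 S203
G01 X117.125 Y42.960 F3628
G01 X144.350 Y43.294 F3628
G01 X167.007 Y38.404 F3628
G01 X185.096 Y28.290 F3628
G01 X198.617 Y12.952 F3628
M5
G00 X0.000 Y0.000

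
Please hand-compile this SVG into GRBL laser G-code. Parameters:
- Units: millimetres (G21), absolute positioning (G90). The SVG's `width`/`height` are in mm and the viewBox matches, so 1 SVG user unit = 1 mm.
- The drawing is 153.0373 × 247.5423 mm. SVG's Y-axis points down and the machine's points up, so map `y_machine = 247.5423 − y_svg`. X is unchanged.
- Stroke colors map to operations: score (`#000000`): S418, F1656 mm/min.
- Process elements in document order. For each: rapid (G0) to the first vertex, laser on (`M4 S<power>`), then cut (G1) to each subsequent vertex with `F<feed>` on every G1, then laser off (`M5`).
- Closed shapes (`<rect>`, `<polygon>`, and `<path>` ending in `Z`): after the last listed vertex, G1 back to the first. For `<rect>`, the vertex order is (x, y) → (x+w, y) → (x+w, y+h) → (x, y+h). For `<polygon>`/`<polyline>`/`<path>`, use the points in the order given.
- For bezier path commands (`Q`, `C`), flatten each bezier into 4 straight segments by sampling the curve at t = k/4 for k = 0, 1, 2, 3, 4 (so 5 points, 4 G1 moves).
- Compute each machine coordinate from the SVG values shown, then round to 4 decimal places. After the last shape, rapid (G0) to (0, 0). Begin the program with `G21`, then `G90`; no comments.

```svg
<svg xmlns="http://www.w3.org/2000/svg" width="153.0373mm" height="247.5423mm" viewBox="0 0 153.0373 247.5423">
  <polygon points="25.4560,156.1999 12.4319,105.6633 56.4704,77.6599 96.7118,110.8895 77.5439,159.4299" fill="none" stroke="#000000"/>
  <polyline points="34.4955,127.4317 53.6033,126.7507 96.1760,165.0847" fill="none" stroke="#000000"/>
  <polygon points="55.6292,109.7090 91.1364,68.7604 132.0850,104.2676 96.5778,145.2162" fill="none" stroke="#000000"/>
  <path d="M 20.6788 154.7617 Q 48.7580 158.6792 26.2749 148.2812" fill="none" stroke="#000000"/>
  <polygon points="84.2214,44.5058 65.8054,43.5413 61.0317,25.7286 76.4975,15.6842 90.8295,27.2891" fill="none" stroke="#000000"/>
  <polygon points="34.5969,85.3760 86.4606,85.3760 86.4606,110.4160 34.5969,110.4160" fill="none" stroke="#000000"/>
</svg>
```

1 u = 1 mm; y_m = 247.5423 − y.

[1] `<polygon>` regular polygon, #000000→score S418 F1656: (25.4560,91.3424) → (12.4319,141.8790) → (56.4704,169.8824) → (96.7118,136.6528) → (77.5439,88.1124) → (25.4560,91.3424) (closed)

[2] `<polyline>` open polyline, #000000→score S418 F1656: (34.4955,120.1106) → (53.6033,120.7916) → (96.1760,82.4576)

[3] `<polygon>` regular polygon, #000000→score S418 F1656: (55.6292,137.8333) → (91.1364,178.7819) → (132.0850,143.2747) → (96.5778,102.3261) → (55.6292,137.8333) (closed)

[4] `<path>` quadratic bezier, #000000→score S418 F1656: (20.6788,92.7806) → (31.5583,91.7166) → (36.1174,92.4420) → (34.3563,94.9568) → (26.2749,99.2611)

[5] `<polygon>` regular polygon, #000000→score S418 F1656: (84.2214,203.0365) → (65.8054,204.0010) → (61.0317,221.8137) → (76.4975,231.8581) → (90.8295,220.2532) → (84.2214,203.0365) (closed)

[6] `<polygon>` rectangle, #000000→score S418 F1656: (34.5969,162.1663) → (86.4606,162.1663) → (86.4606,137.1263) → (34.5969,137.1263) → (34.5969,162.1663) (closed)

G21
G90
G0 X25.4560 Y91.3424
M4 S418
G1 X12.4319 Y141.8790 F1656
G1 X56.4704 Y169.8824 F1656
G1 X96.7118 Y136.6528 F1656
G1 X77.5439 Y88.1124 F1656
G1 X25.4560 Y91.3424 F1656
M5
G0 X34.4955 Y120.1106
M4 S418
G1 X53.6033 Y120.7916 F1656
G1 X96.1760 Y82.4576 F1656
M5
G0 X55.6292 Y137.8333
M4 S418
G1 X91.1364 Y178.7819 F1656
G1 X132.0850 Y143.2747 F1656
G1 X96.5778 Y102.3261 F1656
G1 X55.6292 Y137.8333 F1656
M5
G0 X20.6788 Y92.7806
M4 S418
G1 X31.5583 Y91.7166 F1656
G1 X36.1174 Y92.4420 F1656
G1 X34.3563 Y94.9568 F1656
G1 X26.2749 Y99.2611 F1656
M5
G0 X84.2214 Y203.0365
M4 S418
G1 X65.8054 Y204.0010 F1656
G1 X61.0317 Y221.8137 F1656
G1 X76.4975 Y231.8581 F1656
G1 X90.8295 Y220.2532 F1656
G1 X84.2214 Y203.0365 F1656
M5
G0 X34.5969 Y162.1663
M4 S418
G1 X86.4606 Y162.1663 F1656
G1 X86.4606 Y137.1263 F1656
G1 X34.5969 Y137.1263 F1656
G1 X34.5969 Y162.1663 F1656
M5
G0 X0.0000 Y0.0000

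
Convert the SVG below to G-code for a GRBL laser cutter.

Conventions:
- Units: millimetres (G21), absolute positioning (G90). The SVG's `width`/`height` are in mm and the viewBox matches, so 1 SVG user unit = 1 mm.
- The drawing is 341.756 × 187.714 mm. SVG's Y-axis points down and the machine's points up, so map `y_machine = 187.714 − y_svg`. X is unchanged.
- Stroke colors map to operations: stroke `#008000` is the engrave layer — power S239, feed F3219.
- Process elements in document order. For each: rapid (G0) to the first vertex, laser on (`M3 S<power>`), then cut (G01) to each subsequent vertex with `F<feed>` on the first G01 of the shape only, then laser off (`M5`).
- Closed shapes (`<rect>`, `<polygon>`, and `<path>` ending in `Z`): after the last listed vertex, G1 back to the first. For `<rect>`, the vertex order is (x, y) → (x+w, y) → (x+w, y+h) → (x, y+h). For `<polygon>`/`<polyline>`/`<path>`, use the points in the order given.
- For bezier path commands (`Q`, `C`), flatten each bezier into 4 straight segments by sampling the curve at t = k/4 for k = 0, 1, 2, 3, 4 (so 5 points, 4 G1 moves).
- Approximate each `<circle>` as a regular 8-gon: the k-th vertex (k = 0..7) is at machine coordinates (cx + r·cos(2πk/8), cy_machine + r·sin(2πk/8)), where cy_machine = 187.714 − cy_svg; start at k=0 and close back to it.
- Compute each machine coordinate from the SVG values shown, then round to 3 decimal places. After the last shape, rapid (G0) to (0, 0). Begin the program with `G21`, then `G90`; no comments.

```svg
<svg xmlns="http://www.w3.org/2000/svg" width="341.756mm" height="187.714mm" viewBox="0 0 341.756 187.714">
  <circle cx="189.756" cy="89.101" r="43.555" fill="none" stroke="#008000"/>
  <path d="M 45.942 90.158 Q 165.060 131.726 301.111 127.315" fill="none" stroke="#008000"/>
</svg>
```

G21
G90
G0 X233.311 Y98.613
M3 S239
G01 X220.554 Y129.411 F3219
G01 X189.756 Y142.168
G01 X158.958 Y129.411
G01 X146.201 Y98.613
G01 X158.958 Y67.815
G01 X189.756 Y55.058
G01 X220.554 Y67.815
G01 X233.311 Y98.613
M5
G0 X45.942 Y97.556
M3 S239
G01 X106.559 Y79.646 F3219
G01 X169.293 Y67.483
G01 X234.144 Y61.067
G01 X301.111 Y60.399
M5
G0 X0.000 Y0.000

1 u = 1 mm; y_m = 187.714 − y.

[1] `<circle>` circle, #008000→engrave S239 F3219: (233.311,98.613) → (220.554,129.411) → (189.756,142.168) → (158.958,129.411) → (146.201,98.613) → (158.958,67.815) → (189.756,55.058) → (220.554,67.815) → (233.311,98.613) (closed)

[2] `<path>` quadratic bezier, #008000→engrave S239 F3219: (45.942,97.556) → (106.559,79.646) → (169.293,67.483) → (234.144,61.067) → (301.111,60.399)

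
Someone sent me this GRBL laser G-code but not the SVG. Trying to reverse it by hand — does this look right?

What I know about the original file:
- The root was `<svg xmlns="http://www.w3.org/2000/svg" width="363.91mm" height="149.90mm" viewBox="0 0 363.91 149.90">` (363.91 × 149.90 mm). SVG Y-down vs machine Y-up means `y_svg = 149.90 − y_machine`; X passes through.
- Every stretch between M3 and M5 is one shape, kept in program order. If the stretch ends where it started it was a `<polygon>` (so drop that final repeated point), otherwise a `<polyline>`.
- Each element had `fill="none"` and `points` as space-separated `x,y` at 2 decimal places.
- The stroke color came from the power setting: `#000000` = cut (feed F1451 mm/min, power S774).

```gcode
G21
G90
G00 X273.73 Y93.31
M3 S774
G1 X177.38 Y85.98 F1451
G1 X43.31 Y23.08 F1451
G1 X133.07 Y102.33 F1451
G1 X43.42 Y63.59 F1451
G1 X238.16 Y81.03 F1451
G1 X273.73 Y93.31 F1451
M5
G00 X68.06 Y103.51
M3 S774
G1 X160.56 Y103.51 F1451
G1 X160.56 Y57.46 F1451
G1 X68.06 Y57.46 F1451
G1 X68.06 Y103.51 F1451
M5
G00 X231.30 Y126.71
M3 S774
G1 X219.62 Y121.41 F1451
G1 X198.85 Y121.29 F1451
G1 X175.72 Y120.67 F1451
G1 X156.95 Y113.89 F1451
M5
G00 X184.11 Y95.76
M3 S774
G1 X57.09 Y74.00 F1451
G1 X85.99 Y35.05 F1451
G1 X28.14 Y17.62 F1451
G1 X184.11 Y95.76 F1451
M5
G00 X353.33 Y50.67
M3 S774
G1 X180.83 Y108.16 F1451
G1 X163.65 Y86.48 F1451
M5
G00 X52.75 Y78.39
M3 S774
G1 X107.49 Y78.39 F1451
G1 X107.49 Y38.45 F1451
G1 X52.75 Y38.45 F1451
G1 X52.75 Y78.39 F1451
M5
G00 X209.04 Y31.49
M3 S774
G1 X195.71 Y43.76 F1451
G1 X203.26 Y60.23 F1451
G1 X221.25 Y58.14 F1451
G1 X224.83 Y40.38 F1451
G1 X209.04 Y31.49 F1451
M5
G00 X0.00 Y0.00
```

<svg xmlns="http://www.w3.org/2000/svg" width="363.91mm" height="149.90mm" viewBox="0 0 363.91 149.90">
  <polygon points="273.73,56.59 177.38,63.92 43.31,126.82 133.07,47.57 43.42,86.31 238.16,68.87" fill="none" stroke="#000000"/>
  <polygon points="68.06,46.39 160.56,46.39 160.56,92.44 68.06,92.44" fill="none" stroke="#000000"/>
  <polyline points="231.30,23.19 219.62,28.49 198.85,28.61 175.72,29.23 156.95,36.01" fill="none" stroke="#000000"/>
  <polygon points="184.11,54.14 57.09,75.90 85.99,114.85 28.14,132.28" fill="none" stroke="#000000"/>
  <polyline points="353.33,99.23 180.83,41.74 163.65,63.42" fill="none" stroke="#000000"/>
  <polygon points="52.75,71.51 107.49,71.51 107.49,111.45 52.75,111.45" fill="none" stroke="#000000"/>
  <polygon points="209.04,118.41 195.71,106.14 203.26,89.67 221.25,91.76 224.83,109.52" fill="none" stroke="#000000"/>
</svg>

y_svg = 149.90 − y_m. Every run uses S774, so all elements get stroke `#000000` (cut).

[1] closed run; points: 273.73,56.59 177.38,63.92 43.31,126.82 133.07,47.57 43.42,86.31 238.16,68.87

[2] closed run; points: 68.06,46.39 160.56,46.39 160.56,92.44 68.06,92.44

[3] open run; points: 231.30,23.19 219.62,28.49 198.85,28.61 175.72,29.23 156.95,36.01

[4] closed run; points: 184.11,54.14 57.09,75.90 85.99,114.85 28.14,132.28

[5] open run; points: 353.33,99.23 180.83,41.74 163.65,63.42

[6] closed run; points: 52.75,71.51 107.49,71.51 107.49,111.45 52.75,111.45

[7] closed run; points: 209.04,118.41 195.71,106.14 203.26,89.67 221.25,91.76 224.83,109.52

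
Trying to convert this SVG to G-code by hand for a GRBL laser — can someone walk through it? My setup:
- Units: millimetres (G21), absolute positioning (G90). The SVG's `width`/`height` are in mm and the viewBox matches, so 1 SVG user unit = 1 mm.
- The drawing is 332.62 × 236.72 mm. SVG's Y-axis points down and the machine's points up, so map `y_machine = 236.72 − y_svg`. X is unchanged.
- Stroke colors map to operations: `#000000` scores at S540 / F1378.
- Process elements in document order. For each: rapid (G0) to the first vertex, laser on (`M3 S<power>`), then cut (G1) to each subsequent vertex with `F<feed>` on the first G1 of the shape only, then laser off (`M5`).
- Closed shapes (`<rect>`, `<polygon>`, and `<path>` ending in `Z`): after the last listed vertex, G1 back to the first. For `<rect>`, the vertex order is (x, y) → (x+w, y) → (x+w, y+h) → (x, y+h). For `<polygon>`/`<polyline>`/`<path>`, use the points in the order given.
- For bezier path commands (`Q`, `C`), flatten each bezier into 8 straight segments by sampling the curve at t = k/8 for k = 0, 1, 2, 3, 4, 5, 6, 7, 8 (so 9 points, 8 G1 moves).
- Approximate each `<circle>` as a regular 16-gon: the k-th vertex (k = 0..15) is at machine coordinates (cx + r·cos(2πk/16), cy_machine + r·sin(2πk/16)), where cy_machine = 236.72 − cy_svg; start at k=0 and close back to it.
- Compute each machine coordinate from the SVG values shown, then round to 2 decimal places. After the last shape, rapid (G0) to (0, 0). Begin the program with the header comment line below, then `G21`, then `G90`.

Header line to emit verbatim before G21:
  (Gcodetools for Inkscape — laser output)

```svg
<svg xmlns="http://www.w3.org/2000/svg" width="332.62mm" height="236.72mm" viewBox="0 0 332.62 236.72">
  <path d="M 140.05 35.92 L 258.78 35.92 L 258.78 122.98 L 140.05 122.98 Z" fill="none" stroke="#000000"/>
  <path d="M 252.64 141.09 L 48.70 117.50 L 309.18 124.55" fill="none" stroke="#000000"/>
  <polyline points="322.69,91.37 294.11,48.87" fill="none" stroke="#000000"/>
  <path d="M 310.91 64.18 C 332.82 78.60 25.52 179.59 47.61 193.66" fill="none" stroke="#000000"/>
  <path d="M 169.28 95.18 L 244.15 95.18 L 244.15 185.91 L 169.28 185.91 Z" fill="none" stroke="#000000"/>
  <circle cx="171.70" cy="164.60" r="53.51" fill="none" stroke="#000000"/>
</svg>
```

viewBox `0 0 332.62 236.72` with mm width/height → 1 unit = 1 mm. Flip: y_m = 236.72 − y_svg.

**Shape 1** — `<path>` rectangle, stroke `#000000` → score (S540, F1378). Machine vertices: (140.05,200.80) → (258.78,200.80) → (258.78,113.74) → (140.05,113.74) → (140.05,200.80). Closed: final G1 returns to the first vertex.

**Shape 2** — `<path>` open polyline, stroke `#000000` → score (S540, F1378). Machine vertices: (252.64,95.63) → (48.70,119.22) → (309.18,112.17). Open path.

**Shape 3** — `<polyline>` line segment, stroke `#000000` → score (S540, F1378). Machine vertices: (322.69,145.35) → (294.11,187.85). Open path.

**Shape 4** — `<path>` cubic bezier, stroke `#000000` → score (S540, F1378). Control points (SVG): P0=(310.91,64.18), P1=(332.82,78.60), P2=(25.52,179.59), P3=(47.61,193.66); sampled at t=k/8. Machine vertices: (310.91,172.54) → (304.98,163.41) → (275.91,148.20) → (231.40,128.94) → (179.19,107.67) → (126.99,86.41) → (82.51,67.20) → (53.48,52.07) → (47.61,43.06). Open path.

**Shape 5** — `<path>` rectangle, stroke `#000000` → score (S540, F1378). Machine vertices: (169.28,141.54) → (244.15,141.54) → (244.15,50.81) → (169.28,50.81) → (169.28,141.54). Closed: final G1 returns to the first vertex.

**Shape 6** — `<circle>` circle, stroke `#000000` → score (S540, F1378). Machine vertices: (225.21,72.12) → (221.14,92.60) → (209.54,109.96) → (192.18,121.56) → (171.70,125.63) → (151.22,121.56) → (133.86,109.96) → (122.26,92.60) → (118.19,72.12) → (122.26,51.64) → (133.86,34.28) → (151.22,22.68) → (171.70,18.61) → (192.18,22.68) → (209.54,34.28) → (221.14,51.64) → (225.21,72.12). Closed: final G1 returns to the first vertex.

(Gcodetools for Inkscape — laser output)
G21
G90
G0 X140.05 Y200.80
M3 S540
G1 X258.78 Y200.80 F1378
G1 X258.78 Y113.74
G1 X140.05 Y113.74
G1 X140.05 Y200.80
M5
G0 X252.64 Y95.63
M3 S540
G1 X48.70 Y119.22 F1378
G1 X309.18 Y112.17
M5
G0 X322.69 Y145.35
M3 S540
G1 X294.11 Y187.85 F1378
M5
G0 X310.91 Y172.54
M3 S540
G1 X304.98 Y163.41 F1378
G1 X275.91 Y148.20
G1 X231.40 Y128.94
G1 X179.19 Y107.67
G1 X126.99 Y86.41
G1 X82.51 Y67.20
G1 X53.48 Y52.07
G1 X47.61 Y43.06
M5
G0 X169.28 Y141.54
M3 S540
G1 X244.15 Y141.54 F1378
G1 X244.15 Y50.81
G1 X169.28 Y50.81
G1 X169.28 Y141.54
M5
G0 X225.21 Y72.12
M3 S540
G1 X221.14 Y92.60 F1378
G1 X209.54 Y109.96
G1 X192.18 Y121.56
G1 X171.70 Y125.63
G1 X151.22 Y121.56
G1 X133.86 Y109.96
G1 X122.26 Y92.60
G1 X118.19 Y72.12
G1 X122.26 Y51.64
G1 X133.86 Y34.28
G1 X151.22 Y22.68
G1 X171.70 Y18.61
G1 X192.18 Y22.68
G1 X209.54 Y34.28
G1 X221.14 Y51.64
G1 X225.21 Y72.12
M5
G0 X0.00 Y0.00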